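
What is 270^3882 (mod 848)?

144

Using repeated squaring:
3882 in binary is 111100101010, i.e. 3882 = 2048 + 1024 + 512 + 256 + 32 + 8 + 2.
270^1 ≡ 270 (mod 848)
270^2 ≡ 270^2 = 72900 ≡ 820 (mod 848)
270^4 ≡ 820^2 = 672400 ≡ 784 (mod 848)
270^8 ≡ 784^2 = 614656 ≡ 704 (mod 848)
270^16 ≡ 704^2 = 495616 ≡ 384 (mod 848)
270^32 ≡ 384^2 = 147456 ≡ 752 (mod 848)
270^64 ≡ 752^2 = 565504 ≡ 736 (mod 848)
270^128 ≡ 736^2 = 541696 ≡ 672 (mod 848)
270^256 ≡ 672^2 = 451584 ≡ 448 (mod 848)
270^512 ≡ 448^2 = 200704 ≡ 576 (mod 848)
270^1024 ≡ 576^2 = 331776 ≡ 208 (mod 848)
270^2048 ≡ 208^2 = 43264 ≡ 16 (mod 848)
270^3882 = 270^2048 · 270^1024 · 270^512 · 270^256 · 270^32 · 270^8 · 270^2 ≡ 16 · 208 · 576 · 448 · 752 · 704 · 820 (mod 848).
Accumulate the product:
16 · 208 = 3328 ≡ 784
784 · 576 = 451584 ≡ 448
448 · 448 = 200704 ≡ 576
576 · 752 = 433152 ≡ 672
672 · 704 = 473088 ≡ 752
752 · 820 = 616640 ≡ 144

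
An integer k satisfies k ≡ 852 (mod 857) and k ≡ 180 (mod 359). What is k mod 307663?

299945

857⁻¹ mod 359: 857×31 ≡ 1 (mod 359), so 857⁻¹ ≡ 31.
k = 852 + 857×((180 − 852)×31 mod 359) = 852 + 857×349 = 299945.
Check: 299945 mod 857 = 852, 299945 mod 359 = 180. ✓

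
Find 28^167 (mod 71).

167 in binary is 10100111, i.e. 167 = 128 + 32 + 4 + 2 + 1.
28^1 ≡ 28 (mod 71)
28^2 ≡ 28^2 = 784 ≡ 3 (mod 71)
28^4 ≡ 3^2 = 9 (mod 71)
28^8 ≡ 9^2 = 81 ≡ 10 (mod 71)
28^16 ≡ 10^2 = 100 ≡ 29 (mod 71)
28^32 ≡ 29^2 = 841 ≡ 60 (mod 71)
28^64 ≡ 60^2 = 3600 ≡ 50 (mod 71)
28^128 ≡ 50^2 = 2500 ≡ 15 (mod 71)
28^167 = 28^128 * 28^32 * 28^4 * 28^2 * 28^1 ≡ 15 * 60 * 9 * 3 * 28 (mod 71).
Accumulate the product:
15 * 60 = 900 ≡ 48
48 * 9 = 432 ≡ 6
6 * 3 = 18
18 * 28 = 504 ≡ 7

7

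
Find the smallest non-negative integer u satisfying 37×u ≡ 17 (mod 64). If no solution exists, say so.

gcd(37, 64) = 1, so a unique solution mod 64 exists.
37⁻¹ ≡ 45 (mod 64).
u ≡ 45×17 ≡ 61 (mod 64).

61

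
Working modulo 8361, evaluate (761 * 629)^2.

761 * 629 = 478669 ≡ 2092 (mod 8361)
(2092)^2 ≡ 3661 (mod 8361)

3661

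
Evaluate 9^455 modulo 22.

Compute successive squares:
455 in binary is 111000111, i.e. 455 = 256 + 128 + 64 + 4 + 2 + 1.
9^1 ≡ 9 (mod 22)
9^2 ≡ 9^2 = 81 ≡ 15 (mod 22)
9^4 ≡ 15^2 = 225 ≡ 5 (mod 22)
9^8 ≡ 5^2 = 25 ≡ 3 (mod 22)
9^16 ≡ 3^2 = 9 (mod 22)
9^32 ≡ 9^2 = 81 ≡ 15 (mod 22)
9^64 ≡ 15^2 = 225 ≡ 5 (mod 22)
9^128 ≡ 5^2 = 25 ≡ 3 (mod 22)
9^256 ≡ 3^2 = 9 (mod 22)
9^455 = 9^256 · 9^128 · 9^64 · 9^4 · 9^2 · 9^1 ≡ 9 · 3 · 5 · 5 · 15 · 9 (mod 22).
Accumulate the product:
9 · 3 = 27 ≡ 5
5 · 5 = 25 ≡ 3
3 · 5 = 15
15 · 15 = 225 ≡ 5
5 · 9 = 45 ≡ 1

1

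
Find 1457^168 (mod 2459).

By square-and-multiply:
1457^1 ≡ 1457 (mod 2459)
1457^2 ≡ 1457^2 = 2122849 ≡ 732 (mod 2459)
1457^4 ≡ 732^2 = 535824 ≡ 2221 (mod 2459)
1457^8 ≡ 2221^2 = 4932841 ≡ 87 (mod 2459)
1457^16 ≡ 87^2 = 7569 ≡ 192 (mod 2459)
1457^32 ≡ 192^2 = 36864 ≡ 2438 (mod 2459)
1457^64 ≡ 2438^2 = 5943844 ≡ 441 (mod 2459)
1457^128 ≡ 441^2 = 194481 ≡ 220 (mod 2459)
1457^168 = 1457^128 × 1457^32 × 1457^8 ≡ 220 × 2438 × 87 (mod 2459).
Accumulate the product:
220 × 2438 = 536360 ≡ 298
298 × 87 = 25926 ≡ 1336

1336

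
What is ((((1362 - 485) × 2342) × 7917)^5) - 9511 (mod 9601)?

1362 - 485 = 877
877 × 2342 = 2053934 ≡ 8921 (mod 9601)
8921 × 7917 = 70627557 ≡ 2601 (mod 9601)
(2601)^5 ≡ 4588 (mod 9601)
4588 - 9511 = -4923 ≡ 4678 (mod 9601)

4678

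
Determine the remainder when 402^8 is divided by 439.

By square-and-multiply:
402^1 ≡ 402 (mod 439)
402^2 ≡ 402^2 = 161604 ≡ 52 (mod 439)
402^4 ≡ 52^2 = 2704 ≡ 70 (mod 439)
402^8 ≡ 70^2 = 4900 ≡ 71 (mod 439)
So 402^8 ≡ 71 (mod 439).

71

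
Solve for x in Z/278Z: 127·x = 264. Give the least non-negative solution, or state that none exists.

256

gcd(127, 278) = 1, so a unique solution mod 278 exists.
127⁻¹ ≡ 81 (mod 278).
x ≡ 81·264 ≡ 256 (mod 278).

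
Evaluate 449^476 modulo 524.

65

By square-and-multiply:
476 in binary is 111011100, i.e. 476 = 256 + 128 + 64 + 16 + 8 + 4.
449^1 ≡ 449 (mod 524)
449^2 ≡ 449^2 = 201601 ≡ 385 (mod 524)
449^4 ≡ 385^2 = 148225 ≡ 457 (mod 524)
449^8 ≡ 457^2 = 208849 ≡ 297 (mod 524)
449^16 ≡ 297^2 = 88209 ≡ 177 (mod 524)
449^32 ≡ 177^2 = 31329 ≡ 413 (mod 524)
449^64 ≡ 413^2 = 170569 ≡ 269 (mod 524)
449^128 ≡ 269^2 = 72361 ≡ 49 (mod 524)
449^256 ≡ 49^2 = 2401 ≡ 305 (mod 524)
449^476 = 449^256 · 449^128 · 449^64 · 449^16 · 449^8 · 449^4 ≡ 305 · 49 · 269 · 177 · 297 · 457 (mod 524).
Accumulate the product:
305 · 49 = 14945 ≡ 273
273 · 269 = 73437 ≡ 77
77 · 177 = 13629 ≡ 5
5 · 297 = 1485 ≡ 437
437 · 457 = 199709 ≡ 65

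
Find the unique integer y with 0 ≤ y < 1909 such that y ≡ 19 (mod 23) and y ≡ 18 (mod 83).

23⁻¹ mod 83: 23×65 ≡ 1 (mod 83), so 23⁻¹ ≡ 65.
y = 19 + 23×((18 − 19)×65 mod 83) = 19 + 23×18 = 433.

433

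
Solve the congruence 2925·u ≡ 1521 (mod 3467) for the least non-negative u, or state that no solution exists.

1526

gcd(2925, 3467) = 1, so a unique solution mod 3467 exists.
2925⁻¹ ≡ 2693 (mod 3467).
u ≡ 2693·1521 ≡ 1526 (mod 3467).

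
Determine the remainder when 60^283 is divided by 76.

52

283 in binary is 100011011, i.e. 283 = 256 + 16 + 8 + 2 + 1.
60^1 ≡ 60 (mod 76)
60^2 ≡ 60^2 = 3600 ≡ 28 (mod 76)
60^4 ≡ 28^2 = 784 ≡ 24 (mod 76)
60^8 ≡ 24^2 = 576 ≡ 44 (mod 76)
60^16 ≡ 44^2 = 1936 ≡ 36 (mod 76)
60^32 ≡ 36^2 = 1296 ≡ 4 (mod 76)
60^64 ≡ 4^2 = 16 (mod 76)
60^128 ≡ 16^2 = 256 ≡ 28 (mod 76)
60^256 ≡ 28^2 = 784 ≡ 24 (mod 76)
60^283 = 60^256 · 60^16 · 60^8 · 60^2 · 60^1 ≡ 24 · 36 · 44 · 28 · 60 (mod 76).
Accumulate the product:
24 · 36 = 864 ≡ 28
28 · 44 = 1232 ≡ 16
16 · 28 = 448 ≡ 68
68 · 60 = 4080 ≡ 52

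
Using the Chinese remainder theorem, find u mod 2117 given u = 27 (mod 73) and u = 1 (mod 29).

73⁻¹ mod 29: 73·2 ≡ 1 (mod 29), so 73⁻¹ ≡ 2.
u = 27 + 73·((1 − 27)·2 mod 29) = 27 + 73·6 = 465.
Check: 465 mod 73 = 27, 465 mod 29 = 1. ✓

465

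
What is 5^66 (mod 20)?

5

Using repeated squaring:
66 in binary is 1000010, i.e. 66 = 64 + 2.
5^1 ≡ 5 (mod 20)
5^2 ≡ 5^2 = 25 ≡ 5 (mod 20)
5^4 ≡ 5^2 = 25 ≡ 5 (mod 20)
5^8 ≡ 5^2 = 25 ≡ 5 (mod 20)
5^16 ≡ 5^2 = 25 ≡ 5 (mod 20)
5^32 ≡ 5^2 = 25 ≡ 5 (mod 20)
5^64 ≡ 5^2 = 25 ≡ 5 (mod 20)
5^66 = 5^64 * 5^2 ≡ 5 * 5 (mod 20).
5 * 5 = 25 ≡ 5 (mod 20).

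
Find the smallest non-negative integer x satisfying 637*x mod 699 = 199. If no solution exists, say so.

gcd(637, 699) = 1, so a unique solution mod 699 exists.
637⁻¹ ≡ 124 (mod 699).
x ≡ 124*199 ≡ 211 (mod 699).

211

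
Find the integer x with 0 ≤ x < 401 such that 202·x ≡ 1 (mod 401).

268

Apply the Euclidean algorithm and back-substitute:
401 = 1×202 + 199
202 = 1×199 + 3
199 = 66×3 + 1
3 = 3×1 + 0
gcd(202, 401) = 1, so the inverse exists.
Back-substitute for 1:
1 = 1×199 − 66×3
  = −66×202 + 67×199
  = 67×401 − 133×202
So 202⁻¹ ≡ −133 ≡ 268 (mod 401).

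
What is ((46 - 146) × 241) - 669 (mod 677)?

280

46 - 146 = -100 ≡ 577 (mod 677)
577 × 241 = 139057 ≡ 272 (mod 677)
272 - 669 = -397 ≡ 280 (mod 677)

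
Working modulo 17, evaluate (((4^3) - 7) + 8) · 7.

13

(4)^3 ≡ 13 (mod 17)
13 - 7 = 6
6 + 8 = 14
14 · 7 = 98 ≡ 13 (mod 17)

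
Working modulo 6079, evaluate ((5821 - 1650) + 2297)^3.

5821 - 1650 = 4171
4171 + 2297 = 6468 ≡ 389 (mod 6079)
(389)^3 ≡ 912 (mod 6079)

912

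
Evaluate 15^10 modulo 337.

15^1 ≡ 15 (mod 337)
15^2 ≡ 15^2 = 225 (mod 337)
15^4 ≡ 225^2 = 50625 ≡ 75 (mod 337)
15^8 ≡ 75^2 = 5625 ≡ 233 (mod 337)
15^10 = 15^8 × 15^2 ≡ 233 × 225 (mod 337).
233 × 225 = 52425 ≡ 190 (mod 337).

190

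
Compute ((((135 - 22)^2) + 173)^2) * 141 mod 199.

143

135 - 22 = 113
(113)^2 ≡ 33 (mod 199)
33 + 173 = 206 ≡ 7 (mod 199)
(7)^2 ≡ 49 (mod 199)
49 * 141 = 6909 ≡ 143 (mod 199)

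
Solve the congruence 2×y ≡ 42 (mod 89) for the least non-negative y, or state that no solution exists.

gcd(2, 89) = 1, so a unique solution mod 89 exists.
2⁻¹ ≡ 45 (mod 89).
y ≡ 45×42 ≡ 21 (mod 89).

21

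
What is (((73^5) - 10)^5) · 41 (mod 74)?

3

(73)^5 ≡ 73 (mod 74)
73 - 10 = 63
(63)^5 ≡ 47 (mod 74)
47 · 41 = 1927 ≡ 3 (mod 74)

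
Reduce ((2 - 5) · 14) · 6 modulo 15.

3

2 - 5 = -3 ≡ 12 (mod 15)
12 · 14 = 168 ≡ 3 (mod 15)
3 · 6 = 18 ≡ 3 (mod 15)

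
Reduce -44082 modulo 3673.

-44082 = -13·3673 + 3667, so -44082 ≡ 3667 (mod 3673).

3667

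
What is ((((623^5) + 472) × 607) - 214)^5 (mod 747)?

23

(623)^5 ≡ 428 (mod 747)
428 + 472 = 900 ≡ 153 (mod 747)
153 × 607 = 92871 ≡ 243 (mod 747)
243 - 214 = 29
(29)^5 ≡ 23 (mod 747)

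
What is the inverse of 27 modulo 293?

76

293 = 10×27 + 23
27 = 1×23 + 4
23 = 5×4 + 3
4 = 1×3 + 1
3 = 3×1 + 0
gcd(27, 293) = 1, so the inverse exists.
Bézout: 1 = −7×293 + 76×27.
So 27⁻¹ ≡ 76 (mod 293).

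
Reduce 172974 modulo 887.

9

172974 = 195·887 + 9, so 172974 ≡ 9 (mod 887).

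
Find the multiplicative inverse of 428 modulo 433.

173

By the extended Euclidean algorithm:
433 = 1·428 + 5
428 = 85·5 + 3
5 = 1·3 + 2
3 = 1·2 + 1
2 = 2·1 + 0
gcd(428, 433) = 1, so the inverse exists.
Back-substitute for 1:
1 = 1·3 − 1·2
  = −1·5 + 2·3
  = 2·428 − 171·5
  = −171·433 + 173·428
So 428⁻¹ ≡ 173 (mod 433).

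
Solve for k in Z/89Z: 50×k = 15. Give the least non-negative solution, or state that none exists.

27

gcd(50, 89) = 1, so a unique solution mod 89 exists.
50⁻¹ ≡ 73 (mod 89).
k ≡ 73×15 ≡ 27 (mod 89).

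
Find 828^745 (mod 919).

By square-and-multiply:
745 in binary is 1011101001, i.e. 745 = 512 + 128 + 64 + 32 + 8 + 1.
828^1 ≡ 828 (mod 919)
828^2 ≡ 828^2 = 685584 ≡ 10 (mod 919)
828^4 ≡ 10^2 = 100 (mod 919)
828^8 ≡ 100^2 = 10000 ≡ 810 (mod 919)
828^16 ≡ 810^2 = 656100 ≡ 853 (mod 919)
828^32 ≡ 853^2 = 727609 ≡ 680 (mod 919)
828^64 ≡ 680^2 = 462400 ≡ 143 (mod 919)
828^128 ≡ 143^2 = 20449 ≡ 231 (mod 919)
828^256 ≡ 231^2 = 53361 ≡ 59 (mod 919)
828^512 ≡ 59^2 = 3481 ≡ 724 (mod 919)
828^745 = 828^512 × 828^128 × 828^64 × 828^32 × 828^8 × 828^1 ≡ 724 × 231 × 143 × 680 × 810 × 828 (mod 919).
Accumulate the product:
724 × 231 = 167244 ≡ 905
905 × 143 = 129415 ≡ 755
755 × 680 = 513400 ≡ 598
598 × 810 = 484380 ≡ 67
67 × 828 = 55476 ≡ 336

336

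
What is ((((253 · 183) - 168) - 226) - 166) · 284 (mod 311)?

253 · 183 = 46299 ≡ 271 (mod 311)
271 - 168 = 103
103 - 226 = -123 ≡ 188 (mod 311)
188 - 166 = 22
22 · 284 = 6248 ≡ 28 (mod 311)

28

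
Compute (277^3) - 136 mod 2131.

(277)^3 ≡ 1470 (mod 2131)
1470 - 136 = 1334

1334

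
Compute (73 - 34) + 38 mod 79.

73 - 34 = 39
39 + 38 = 77

77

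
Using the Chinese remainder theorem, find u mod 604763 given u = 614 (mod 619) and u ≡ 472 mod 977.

315066

619⁻¹ mod 977: 619*423 ≡ 1 (mod 977), so 619⁻¹ ≡ 423.
u = 614 + 619*((472 − 614)*423 mod 977) = 614 + 619*508 = 315066.
Check: 315066 mod 619 = 614, 315066 mod 977 = 472. ✓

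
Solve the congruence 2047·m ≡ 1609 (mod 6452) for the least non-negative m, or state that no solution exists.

1167

gcd(2047, 6452) = 1, so a unique solution mod 6452 exists.
2047⁻¹ ≡ 2531 (mod 6452).
m ≡ 2531·1609 ≡ 1167 (mod 6452).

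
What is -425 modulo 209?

202

-425 = -3×209 + 202, so -425 ≡ 202 (mod 209).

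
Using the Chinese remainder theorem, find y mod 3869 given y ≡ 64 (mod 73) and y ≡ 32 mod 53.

73⁻¹ mod 53: 73×8 ≡ 1 (mod 53), so 73⁻¹ ≡ 8.
y = 64 + 73×((32 − 64)×8 mod 53) = 64 + 73×9 = 721.

721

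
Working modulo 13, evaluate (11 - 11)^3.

11 - 11 = 0
(0)^3 ≡ 0 (mod 13)

0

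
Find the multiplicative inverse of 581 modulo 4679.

Run the extended Euclidean algorithm:
4679 = 8*581 + 31
581 = 18*31 + 23
31 = 1*23 + 8
23 = 2*8 + 7
8 = 1*7 + 1
7 = 7*1 + 0
gcd(581, 4679) = 1, so the inverse exists.
Back-substitute for 1:
1 = 1*8 − 1*7
  = −1*23 + 3*8
  = 3*31 − 4*23
  = −4*581 + 75*31
  = 75*4679 − 604*581
So 581⁻¹ ≡ −604 ≡ 4075 (mod 4679).

4075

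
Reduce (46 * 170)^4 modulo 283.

46 * 170 = 7820 ≡ 179 (mod 283)
(179)^4 ≡ 165 (mod 283)

165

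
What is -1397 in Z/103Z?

-1397 = -14·103 + 45, so -1397 ≡ 45 (mod 103).

45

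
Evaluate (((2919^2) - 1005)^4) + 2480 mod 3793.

408

(2919)^2 ≡ 1483 (mod 3793)
1483 - 1005 = 478
(478)^4 ≡ 1721 (mod 3793)
1721 + 2480 = 4201 ≡ 408 (mod 3793)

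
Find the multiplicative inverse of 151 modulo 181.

By the extended Euclidean algorithm:
181 = 1·151 + 30
151 = 5·30 + 1
30 = 30·1 + 0
gcd(151, 181) = 1, so the inverse exists.
Back-substitute for 1:
1 = 1·151 − 5·30
  = −5·181 + 6·151
So 151⁻¹ ≡ 6 (mod 181).

6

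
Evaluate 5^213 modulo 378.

251

213 in binary is 11010101, i.e. 213 = 128 + 64 + 16 + 4 + 1.
5^1 ≡ 5 (mod 378)
5^2 ≡ 5^2 = 25 (mod 378)
5^4 ≡ 25^2 = 625 ≡ 247 (mod 378)
5^8 ≡ 247^2 = 61009 ≡ 151 (mod 378)
5^16 ≡ 151^2 = 22801 ≡ 121 (mod 378)
5^32 ≡ 121^2 = 14641 ≡ 277 (mod 378)
5^64 ≡ 277^2 = 76729 ≡ 373 (mod 378)
5^128 ≡ 373^2 = 139129 ≡ 25 (mod 378)
5^213 = 5^128 · 5^64 · 5^16 · 5^4 · 5^1 ≡ 25 · 373 · 121 · 247 · 5 (mod 378).
Accumulate the product:
25 · 373 = 9325 ≡ 253
253 · 121 = 30613 ≡ 373
373 · 247 = 92131 ≡ 277
277 · 5 = 1385 ≡ 251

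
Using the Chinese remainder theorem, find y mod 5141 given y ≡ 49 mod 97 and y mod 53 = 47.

97⁻¹ mod 53: 97·47 ≡ 1 (mod 53), so 97⁻¹ ≡ 47.
y = 49 + 97·((47 − 49)·47 mod 53) = 49 + 97·12 = 1213.
Check: 1213 mod 97 = 49, 1213 mod 53 = 47. ✓

1213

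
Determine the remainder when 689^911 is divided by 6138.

1415

By square-and-multiply:
911 in binary is 1110001111, i.e. 911 = 512 + 256 + 128 + 8 + 4 + 2 + 1.
689^1 ≡ 689 (mod 6138)
689^2 ≡ 689^2 = 474721 ≡ 2095 (mod 6138)
689^4 ≡ 2095^2 = 4389025 ≡ 355 (mod 6138)
689^8 ≡ 355^2 = 126025 ≡ 3265 (mod 6138)
689^16 ≡ 3265^2 = 10660225 ≡ 4657 (mod 6138)
689^32 ≡ 4657^2 = 21687649 ≡ 2095 (mod 6138)
689^64 ≡ 2095^2 = 4389025 ≡ 355 (mod 6138)
689^128 ≡ 355^2 = 126025 ≡ 3265 (mod 6138)
689^256 ≡ 3265^2 = 10660225 ≡ 4657 (mod 6138)
689^512 ≡ 4657^2 = 21687649 ≡ 2095 (mod 6138)
689^911 = 689^512 * 689^256 * 689^128 * 689^8 * 689^4 * 689^2 * 689^1 ≡ 2095 * 4657 * 3265 * 3265 * 355 * 2095 * 689 (mod 6138).
Accumulate the product:
2095 * 4657 = 9756415 ≡ 3133
3133 * 3265 = 10229245 ≡ 3337
3337 * 3265 = 10895305 ≡ 355
355 * 355 = 126025 ≡ 3265
3265 * 2095 = 6840175 ≡ 2443
2443 * 689 = 1683227 ≡ 1415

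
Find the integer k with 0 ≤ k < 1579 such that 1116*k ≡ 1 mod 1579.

Run the extended Euclidean algorithm:
1579 = 1·1116 + 463
1116 = 2·463 + 190
463 = 2·190 + 83
190 = 2·83 + 24
83 = 3·24 + 11
24 = 2·11 + 2
11 = 5·2 + 1
2 = 2·1 + 0
gcd(1116, 1579) = 1, so the inverse exists.
Bézout: 1 = 511·1579 − 723·1116.
So 1116⁻¹ ≡ −723 ≡ 856 (mod 1579).

856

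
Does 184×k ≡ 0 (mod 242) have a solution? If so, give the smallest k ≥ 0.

gcd(184, 242) = 2, and 2 | 0, so solutions exist.
Divide through by 2: 92×k ≡ 0 (mod 121).
92⁻¹ ≡ 25 (mod 121).
k ≡ 25×0 ≡ 0 (mod 121).
The smallest non-negative solution is k = 0.

0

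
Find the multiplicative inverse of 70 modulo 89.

By the extended Euclidean algorithm:
89 = 1*70 + 19
70 = 3*19 + 13
19 = 1*13 + 6
13 = 2*6 + 1
6 = 6*1 + 0
gcd(70, 89) = 1, so the inverse exists.
Back-substitute for 1:
1 = 1*13 − 2*6
  = −2*19 + 3*13
  = 3*70 − 11*19
  = −11*89 + 14*70
So 70⁻¹ ≡ 14 (mod 89).

14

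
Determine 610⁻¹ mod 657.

643

Apply the Euclidean algorithm and back-substitute:
657 = 1×610 + 47
610 = 12×47 + 46
47 = 1×46 + 1
46 = 46×1 + 0
gcd(610, 657) = 1, so the inverse exists.
Bézout: 1 = 13×657 − 14×610.
So 610⁻¹ ≡ −14 ≡ 643 (mod 657).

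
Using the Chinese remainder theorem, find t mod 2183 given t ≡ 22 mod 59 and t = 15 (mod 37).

59⁻¹ mod 37: 59·32 ≡ 1 (mod 37), so 59⁻¹ ≡ 32.
t = 22 + 59·((15 − 22)·32 mod 37) = 22 + 59·35 = 2087.

2087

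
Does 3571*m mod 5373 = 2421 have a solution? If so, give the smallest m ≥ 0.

gcd(3571, 5373) = 1, so a unique solution mod 5373 exists.
3571⁻¹ ≡ 814 (mod 5373).
m ≡ 814*2421 ≡ 4176 (mod 5373).

4176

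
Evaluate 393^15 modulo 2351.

By square-and-multiply:
15 in binary is 1111, i.e. 15 = 8 + 4 + 2 + 1.
393^1 ≡ 393 (mod 2351)
393^2 ≡ 393^2 = 154449 ≡ 1634 (mod 2351)
393^4 ≡ 1634^2 = 2669956 ≡ 1571 (mod 2351)
393^8 ≡ 1571^2 = 2468041 ≡ 1842 (mod 2351)
393^15 = 393^8 × 393^4 × 393^2 × 393^1 ≡ 1842 × 1571 × 1634 × 393 (mod 2351).
Accumulate the product:
1842 × 1571 = 2893782 ≡ 2052
2052 × 1634 = 3352968 ≡ 442
442 × 393 = 173706 ≡ 2083

2083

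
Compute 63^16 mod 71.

Using repeated squaring:
63^1 ≡ 63 (mod 71)
63^2 ≡ 63^2 = 3969 ≡ 64 (mod 71)
63^4 ≡ 64^2 = 4096 ≡ 49 (mod 71)
63^8 ≡ 49^2 = 2401 ≡ 58 (mod 71)
63^16 ≡ 58^2 = 3364 ≡ 27 (mod 71)
So 63^16 ≡ 27 (mod 71).

27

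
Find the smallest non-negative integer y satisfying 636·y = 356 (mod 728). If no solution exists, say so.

99

gcd(636, 728) = 4, and 4 | 356, so solutions exist.
Divide through by 4: 159·y = 89 (mod 182).
159⁻¹ ≡ 87 (mod 182).
y ≡ 87·89 ≡ 99 (mod 182).
The smallest non-negative solution is y = 99.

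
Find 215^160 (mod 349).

215^1 ≡ 215 (mod 349)
215^2 ≡ 215^2 = 46225 ≡ 157 (mod 349)
215^4 ≡ 157^2 = 24649 ≡ 219 (mod 349)
215^8 ≡ 219^2 = 47961 ≡ 148 (mod 349)
215^16 ≡ 148^2 = 21904 ≡ 266 (mod 349)
215^32 ≡ 266^2 = 70756 ≡ 258 (mod 349)
215^64 ≡ 258^2 = 66564 ≡ 254 (mod 349)
215^128 ≡ 254^2 = 64516 ≡ 300 (mod 349)
215^160 = 215^128 × 215^32 ≡ 300 × 258 (mod 349).
300 × 258 = 77400 ≡ 271 (mod 349).

271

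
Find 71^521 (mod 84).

71

521 in binary is 1000001001, i.e. 521 = 512 + 8 + 1.
71^1 ≡ 71 (mod 84)
71^2 ≡ 71^2 = 5041 ≡ 1 (mod 84)
71^4 ≡ 1^2 = 1 (mod 84)
71^8 ≡ 1^2 = 1 (mod 84)
71^16 ≡ 1^2 = 1 (mod 84)
71^32 ≡ 1^2 = 1 (mod 84)
71^64 ≡ 1^2 = 1 (mod 84)
71^128 ≡ 1^2 = 1 (mod 84)
71^256 ≡ 1^2 = 1 (mod 84)
71^512 ≡ 1^2 = 1 (mod 84)
71^521 = 71^512 · 71^8 · 71^1 ≡ 1 · 1 · 71 (mod 84).
Accumulate the product:
1 · 1 = 1
1 · 71 = 71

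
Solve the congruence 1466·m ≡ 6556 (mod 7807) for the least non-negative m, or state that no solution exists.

gcd(1466, 7807) = 1, so a unique solution mod 7807 exists.
1466⁻¹ ≡ 6023 (mod 7807).
m ≡ 6023·6556 ≡ 6789 (mod 7807).

6789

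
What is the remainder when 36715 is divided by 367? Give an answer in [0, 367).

36715 = 100×367 + 15, so 36715 ≡ 15 (mod 367).

15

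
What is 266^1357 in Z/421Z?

1357 in binary is 10101001101, i.e. 1357 = 1024 + 256 + 64 + 8 + 4 + 1.
266^1 ≡ 266 (mod 421)
266^2 ≡ 266^2 = 70756 ≡ 28 (mod 421)
266^4 ≡ 28^2 = 784 ≡ 363 (mod 421)
266^8 ≡ 363^2 = 131769 ≡ 417 (mod 421)
266^16 ≡ 417^2 = 173889 ≡ 16 (mod 421)
266^32 ≡ 16^2 = 256 (mod 421)
266^64 ≡ 256^2 = 65536 ≡ 281 (mod 421)
266^128 ≡ 281^2 = 78961 ≡ 234 (mod 421)
266^256 ≡ 234^2 = 54756 ≡ 26 (mod 421)
266^512 ≡ 26^2 = 676 ≡ 255 (mod 421)
266^1024 ≡ 255^2 = 65025 ≡ 191 (mod 421)
266^1357 = 266^1024 * 266^256 * 266^64 * 266^8 * 266^4 * 266^1 ≡ 191 * 26 * 281 * 417 * 363 * 266 (mod 421).
Accumulate the product:
191 * 26 = 4966 ≡ 335
335 * 281 = 94135 ≡ 252
252 * 417 = 105084 ≡ 255
255 * 363 = 92565 ≡ 366
366 * 266 = 97356 ≡ 105

105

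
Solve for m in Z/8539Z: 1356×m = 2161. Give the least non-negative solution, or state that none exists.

3358

gcd(1356, 8539) = 1, so a unique solution mod 8539 exists.
1356⁻¹ ≡ 5170 (mod 8539).
m ≡ 5170×2161 ≡ 3358 (mod 8539).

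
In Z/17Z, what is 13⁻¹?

4

Run the extended Euclidean algorithm:
17 = 1*13 + 4
13 = 3*4 + 1
4 = 4*1 + 0
gcd(13, 17) = 1, so the inverse exists.
Bézout: 1 = −3*17 + 4*13.
So 13⁻¹ ≡ 4 (mod 17).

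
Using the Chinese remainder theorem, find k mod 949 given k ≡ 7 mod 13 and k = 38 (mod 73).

13⁻¹ mod 73: 13·45 ≡ 1 (mod 73), so 13⁻¹ ≡ 45.
k = 7 + 13·((38 − 7)·45 mod 73) = 7 + 13·8 = 111.

111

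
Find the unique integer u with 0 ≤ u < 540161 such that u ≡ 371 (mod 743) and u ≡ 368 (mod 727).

743⁻¹ mod 727: 743·409 ≡ 1 (mod 727), so 743⁻¹ ≡ 409.
u = 371 + 743·((368 − 371)·409 mod 727) = 371 + 743·227 = 169032.
Check: 169032 mod 743 = 371, 169032 mod 727 = 368. ✓

169032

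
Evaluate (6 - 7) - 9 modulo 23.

13

6 - 7 = -1 ≡ 22 (mod 23)
22 - 9 = 13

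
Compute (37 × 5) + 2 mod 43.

15

37 × 5 = 185 ≡ 13 (mod 43)
13 + 2 = 15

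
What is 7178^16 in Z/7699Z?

2229

By square-and-multiply:
7178^1 ≡ 7178 (mod 7699)
7178^2 ≡ 7178^2 = 51523684 ≡ 1976 (mod 7699)
7178^4 ≡ 1976^2 = 3904576 ≡ 1183 (mod 7699)
7178^8 ≡ 1183^2 = 1399489 ≡ 5970 (mod 7699)
7178^16 ≡ 5970^2 = 35640900 ≡ 2229 (mod 7699)
So 7178^16 ≡ 2229 (mod 7699).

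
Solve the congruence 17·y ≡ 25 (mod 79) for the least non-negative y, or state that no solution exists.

gcd(17, 79) = 1, so a unique solution mod 79 exists.
17⁻¹ ≡ 14 (mod 79).
y ≡ 14·25 ≡ 34 (mod 79).

34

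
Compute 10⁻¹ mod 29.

3

By the extended Euclidean algorithm:
29 = 2×10 + 9
10 = 1×9 + 1
9 = 9×1 + 0
gcd(10, 29) = 1, so the inverse exists.
Bézout: 1 = −1×29 + 3×10.
So 10⁻¹ ≡ 3 (mod 29).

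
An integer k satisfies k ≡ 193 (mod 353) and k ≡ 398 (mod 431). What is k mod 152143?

353⁻¹ mod 431: 353·326 ≡ 1 (mod 431), so 353⁻¹ ≡ 326.
k = 193 + 353·((398 − 193)·326 mod 431) = 193 + 353·25 = 9018.
Check: 9018 mod 353 = 193, 9018 mod 431 = 398. ✓

9018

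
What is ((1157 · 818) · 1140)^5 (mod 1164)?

1157 · 818 = 946426 ≡ 94 (mod 1164)
94 · 1140 = 107160 ≡ 72 (mod 1164)
(72)^5 ≡ 432 (mod 1164)

432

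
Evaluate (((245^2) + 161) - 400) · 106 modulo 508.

16

(245)^2 ≡ 81 (mod 508)
81 + 161 = 242
242 - 400 = -158 ≡ 350 (mod 508)
350 · 106 = 37100 ≡ 16 (mod 508)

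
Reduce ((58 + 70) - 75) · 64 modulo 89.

58 + 70 = 128 ≡ 39 (mod 89)
39 - 75 = -36 ≡ 53 (mod 89)
53 · 64 = 3392 ≡ 10 (mod 89)

10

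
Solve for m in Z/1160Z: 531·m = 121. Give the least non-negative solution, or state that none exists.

1051

gcd(531, 1160) = 1, so a unique solution mod 1160 exists.
531⁻¹ ≡ 651 (mod 1160).
m ≡ 651·121 ≡ 1051 (mod 1160).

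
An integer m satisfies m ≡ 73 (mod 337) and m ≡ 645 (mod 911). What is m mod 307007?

337⁻¹ mod 911: 337·246 ≡ 1 (mod 911), so 337⁻¹ ≡ 246.
m = 73 + 337·((645 − 73)·246 mod 911) = 73 + 337·418 = 140939.

140939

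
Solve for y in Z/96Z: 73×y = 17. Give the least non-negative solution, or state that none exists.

gcd(73, 96) = 1, so a unique solution mod 96 exists.
73⁻¹ ≡ 25 (mod 96).
y ≡ 25×17 ≡ 41 (mod 96).

41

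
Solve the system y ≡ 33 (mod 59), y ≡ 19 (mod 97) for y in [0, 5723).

59⁻¹ mod 97: 59×74 ≡ 1 (mod 97), so 59⁻¹ ≡ 74.
y = 33 + 59×((19 − 33)×74 mod 97) = 33 + 59×31 = 1862.
Check: 1862 mod 59 = 33, 1862 mod 97 = 19. ✓

1862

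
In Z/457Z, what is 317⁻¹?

173

Apply the Euclidean algorithm and back-substitute:
457 = 1*317 + 140
317 = 2*140 + 37
140 = 3*37 + 29
37 = 1*29 + 8
29 = 3*8 + 5
8 = 1*5 + 3
5 = 1*3 + 2
3 = 1*2 + 1
2 = 2*1 + 0
gcd(317, 457) = 1, so the inverse exists.
Bézout: 1 = −120*457 + 173*317.
So 317⁻¹ ≡ 173 (mod 457).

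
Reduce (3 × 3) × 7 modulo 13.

11

3 × 3 = 9
9 × 7 = 63 ≡ 11 (mod 13)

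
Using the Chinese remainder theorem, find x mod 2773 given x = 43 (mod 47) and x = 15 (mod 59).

1077

47⁻¹ mod 59: 47×54 ≡ 1 (mod 59), so 47⁻¹ ≡ 54.
x = 43 + 47×((15 − 43)×54 mod 59) = 43 + 47×22 = 1077.
Check: 1077 mod 47 = 43, 1077 mod 59 = 15. ✓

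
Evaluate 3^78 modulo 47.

78 in binary is 1001110, i.e. 78 = 64 + 8 + 4 + 2.
3^1 ≡ 3 (mod 47)
3^2 ≡ 3^2 = 9 (mod 47)
3^4 ≡ 9^2 = 81 ≡ 34 (mod 47)
3^8 ≡ 34^2 = 1156 ≡ 28 (mod 47)
3^16 ≡ 28^2 = 784 ≡ 32 (mod 47)
3^32 ≡ 32^2 = 1024 ≡ 37 (mod 47)
3^64 ≡ 37^2 = 1369 ≡ 6 (mod 47)
3^78 = 3^64 * 3^8 * 3^4 * 3^2 ≡ 6 * 28 * 34 * 9 (mod 47).
Accumulate the product:
6 * 28 = 168 ≡ 27
27 * 34 = 918 ≡ 25
25 * 9 = 225 ≡ 37

37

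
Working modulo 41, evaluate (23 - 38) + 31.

16

23 - 38 = -15 ≡ 26 (mod 41)
26 + 31 = 57 ≡ 16 (mod 41)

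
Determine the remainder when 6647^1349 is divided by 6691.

5119

1349 in binary is 10101000101, i.e. 1349 = 1024 + 256 + 64 + 4 + 1.
6647^1 ≡ 6647 (mod 6691)
6647^2 ≡ 6647^2 = 44182609 ≡ 1936 (mod 6691)
6647^4 ≡ 1936^2 = 3748096 ≡ 1136 (mod 6691)
6647^8 ≡ 1136^2 = 1290496 ≡ 5824 (mod 6691)
6647^16 ≡ 5824^2 = 33918976 ≡ 2297 (mod 6691)
6647^32 ≡ 2297^2 = 5276209 ≡ 3701 (mod 6691)
6647^64 ≡ 3701^2 = 13697401 ≡ 924 (mod 6691)
6647^128 ≡ 924^2 = 853776 ≡ 4019 (mod 6691)
6647^256 ≡ 4019^2 = 16152361 ≡ 287 (mod 6691)
6647^512 ≡ 287^2 = 82369 ≡ 2077 (mod 6691)
6647^1024 ≡ 2077^2 = 4313929 ≡ 4925 (mod 6691)
6647^1349 = 6647^1024 × 6647^256 × 6647^64 × 6647^4 × 6647^1 ≡ 4925 × 287 × 924 × 1136 × 6647 (mod 6691).
Accumulate the product:
4925 × 287 = 1413475 ≡ 1674
1674 × 924 = 1546776 ≡ 1155
1155 × 1136 = 1312080 ≡ 644
644 × 6647 = 4280668 ≡ 5119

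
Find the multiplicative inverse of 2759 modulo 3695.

By the extended Euclidean algorithm:
3695 = 1*2759 + 936
2759 = 2*936 + 887
936 = 1*887 + 49
887 = 18*49 + 5
49 = 9*5 + 4
5 = 1*4 + 1
4 = 4*1 + 0
gcd(2759, 3695) = 1, so the inverse exists.
Back-substitute for 1:
1 = 1*5 − 1*4
  = −1*49 + 10*5
  = 10*887 − 181*49
  = −181*936 + 191*887
  = 191*2759 − 563*936
  = −563*3695 + 754*2759
So 2759⁻¹ ≡ 754 (mod 3695).

754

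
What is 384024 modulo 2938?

2084

384024 = 130*2938 + 2084, so 384024 ≡ 2084 (mod 2938).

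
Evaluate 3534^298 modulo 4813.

1091

298 in binary is 100101010, i.e. 298 = 256 + 32 + 8 + 2.
3534^1 ≡ 3534 (mod 4813)
3534^2 ≡ 3534^2 = 12489156 ≡ 4234 (mod 4813)
3534^4 ≡ 4234^2 = 17926756 ≡ 3144 (mod 4813)
3534^8 ≡ 3144^2 = 9884736 ≡ 3647 (mod 4813)
3534^16 ≡ 3647^2 = 13300609 ≡ 2290 (mod 4813)
3534^32 ≡ 2290^2 = 5244100 ≡ 2743 (mod 4813)
3534^64 ≡ 2743^2 = 7524049 ≡ 1330 (mod 4813)
3534^128 ≡ 1330^2 = 1768900 ≡ 2529 (mod 4813)
3534^256 ≡ 2529^2 = 6395841 ≡ 4177 (mod 4813)
3534^298 = 3534^256 × 3534^32 × 3534^8 × 3534^2 ≡ 4177 × 2743 × 3647 × 4234 (mod 4813).
Accumulate the product:
4177 × 2743 = 11457511 ≡ 2571
2571 × 3647 = 9376437 ≡ 713
713 × 4234 = 3018842 ≡ 1091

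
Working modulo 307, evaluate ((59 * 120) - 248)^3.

237

59 * 120 = 7080 ≡ 19 (mod 307)
19 - 248 = -229 ≡ 78 (mod 307)
(78)^3 ≡ 237 (mod 307)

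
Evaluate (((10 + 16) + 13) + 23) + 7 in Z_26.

10 + 16 = 26 ≡ 0 (mod 26)
0 + 13 = 13
13 + 23 = 36 ≡ 10 (mod 26)
10 + 7 = 17

17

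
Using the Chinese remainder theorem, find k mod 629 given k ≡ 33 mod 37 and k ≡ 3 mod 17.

37⁻¹ mod 17: 37×6 ≡ 1 (mod 17), so 37⁻¹ ≡ 6.
k = 33 + 37×((3 − 33)×6 mod 17) = 33 + 37×7 = 292.

292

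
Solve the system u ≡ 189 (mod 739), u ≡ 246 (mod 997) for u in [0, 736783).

711107

739⁻¹ mod 997: 739*769 ≡ 1 (mod 997), so 739⁻¹ ≡ 769.
u = 189 + 739*((246 − 189)*769 mod 997) = 189 + 739*962 = 711107.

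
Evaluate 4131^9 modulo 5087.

1295

9 in binary is 1001, i.e. 9 = 8 + 1.
4131^1 ≡ 4131 (mod 5087)
4131^2 ≡ 4131^2 = 17065161 ≡ 3363 (mod 5087)
4131^4 ≡ 3363^2 = 11309769 ≡ 1368 (mod 5087)
4131^8 ≡ 1368^2 = 1871424 ≡ 4495 (mod 5087)
4131^9 = 4131^8 × 4131^1 ≡ 4495 × 4131 (mod 5087).
4495 × 4131 = 18568845 ≡ 1295 (mod 5087).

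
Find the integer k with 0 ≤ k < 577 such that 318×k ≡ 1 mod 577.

401

Apply the Euclidean algorithm and back-substitute:
577 = 1×318 + 259
318 = 1×259 + 59
259 = 4×59 + 23
59 = 2×23 + 13
23 = 1×13 + 10
13 = 1×10 + 3
10 = 3×3 + 1
3 = 3×1 + 0
gcd(318, 577) = 1, so the inverse exists.
Back-substitute for 1:
1 = 1×10 − 3×3
  = −3×13 + 4×10
  = 4×23 − 7×13
  = −7×59 + 18×23
  = 18×259 − 79×59
  = −79×318 + 97×259
  = 97×577 − 176×318
So 318⁻¹ ≡ −176 ≡ 401 (mod 577).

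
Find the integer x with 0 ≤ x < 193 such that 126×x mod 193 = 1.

193 = 1·126 + 67
126 = 1·67 + 59
67 = 1·59 + 8
59 = 7·8 + 3
8 = 2·3 + 2
3 = 1·2 + 1
2 = 2·1 + 0
gcd(126, 193) = 1, so the inverse exists.
Back-substitute for 1:
1 = 1·3 − 1·2
  = −1·8 + 3·3
  = 3·59 − 22·8
  = −22·67 + 25·59
  = 25·126 − 47·67
  = −47·193 + 72·126
So 126⁻¹ ≡ 72 (mod 193).

72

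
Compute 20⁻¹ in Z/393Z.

59

By the extended Euclidean algorithm:
393 = 19·20 + 13
20 = 1·13 + 7
13 = 1·7 + 6
7 = 1·6 + 1
6 = 6·1 + 0
gcd(20, 393) = 1, so the inverse exists.
Bézout: 1 = −3·393 + 59·20.
So 20⁻¹ ≡ 59 (mod 393).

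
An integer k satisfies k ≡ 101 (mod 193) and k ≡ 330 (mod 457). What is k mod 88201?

193⁻¹ mod 457: 193*251 ≡ 1 (mod 457), so 193⁻¹ ≡ 251.
k = 101 + 193*((330 − 101)*251 mod 457) = 101 + 193*354 = 68423.

68423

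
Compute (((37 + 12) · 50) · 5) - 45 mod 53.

37 + 12 = 49
49 · 50 = 2450 ≡ 12 (mod 53)
12 · 5 = 60 ≡ 7 (mod 53)
7 - 45 = -38 ≡ 15 (mod 53)

15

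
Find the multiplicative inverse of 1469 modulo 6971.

1808

By the extended Euclidean algorithm:
6971 = 4·1469 + 1095
1469 = 1·1095 + 374
1095 = 2·374 + 347
374 = 1·347 + 27
347 = 12·27 + 23
27 = 1·23 + 4
23 = 5·4 + 3
4 = 1·3 + 1
3 = 3·1 + 0
gcd(1469, 6971) = 1, so the inverse exists.
Bézout: 1 = −381·6971 + 1808·1469.
So 1469⁻¹ ≡ 1808 (mod 6971).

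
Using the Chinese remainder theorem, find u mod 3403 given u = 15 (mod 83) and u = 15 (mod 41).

15

83⁻¹ mod 41: 83×1 ≡ 1 (mod 41), so 83⁻¹ ≡ 1.
u = 15 + 83×((15 − 15)×1 mod 41) = 15 + 83×0 = 15.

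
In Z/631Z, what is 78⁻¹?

Apply the Euclidean algorithm and back-substitute:
631 = 8·78 + 7
78 = 11·7 + 1
7 = 7·1 + 0
gcd(78, 631) = 1, so the inverse exists.
Back-substitute for 1:
1 = 1·78 − 11·7
  = −11·631 + 89·78
So 78⁻¹ ≡ 89 (mod 631).

89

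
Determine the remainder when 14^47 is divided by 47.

14

47 in binary is 101111, i.e. 47 = 32 + 8 + 4 + 2 + 1.
14^1 ≡ 14 (mod 47)
14^2 ≡ 14^2 = 196 ≡ 8 (mod 47)
14^4 ≡ 8^2 = 64 ≡ 17 (mod 47)
14^8 ≡ 17^2 = 289 ≡ 7 (mod 47)
14^16 ≡ 7^2 = 49 ≡ 2 (mod 47)
14^32 ≡ 2^2 = 4 (mod 47)
14^47 = 14^32 · 14^8 · 14^4 · 14^2 · 14^1 ≡ 4 · 7 · 17 · 8 · 14 (mod 47).
Accumulate the product:
4 · 7 = 28
28 · 17 = 476 ≡ 6
6 · 8 = 48 ≡ 1
1 · 14 = 14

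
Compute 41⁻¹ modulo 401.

313

401 = 9*41 + 32
41 = 1*32 + 9
32 = 3*9 + 5
9 = 1*5 + 4
5 = 1*4 + 1
4 = 4*1 + 0
gcd(41, 401) = 1, so the inverse exists.
Back-substitute for 1:
1 = 1*5 − 1*4
  = −1*9 + 2*5
  = 2*32 − 7*9
  = −7*41 + 9*32
  = 9*401 − 88*41
So 41⁻¹ ≡ −88 ≡ 313 (mod 401).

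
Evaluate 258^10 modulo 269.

Compute successive squares:
10 in binary is 1010, i.e. 10 = 8 + 2.
258^1 ≡ 258 (mod 269)
258^2 ≡ 258^2 = 66564 ≡ 121 (mod 269)
258^4 ≡ 121^2 = 14641 ≡ 115 (mod 269)
258^8 ≡ 115^2 = 13225 ≡ 44 (mod 269)
258^10 = 258^8 * 258^2 ≡ 44 * 121 (mod 269).
44 * 121 = 5324 ≡ 213 (mod 269).

213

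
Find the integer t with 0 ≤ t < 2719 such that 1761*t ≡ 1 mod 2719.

1263

Run the extended Euclidean algorithm:
2719 = 1×1761 + 958
1761 = 1×958 + 803
958 = 1×803 + 155
803 = 5×155 + 28
155 = 5×28 + 15
28 = 1×15 + 13
15 = 1×13 + 2
13 = 6×2 + 1
2 = 2×1 + 0
gcd(1761, 2719) = 1, so the inverse exists.
Back-substitute for 1:
1 = 1×13 − 6×2
  = −6×15 + 7×13
  = 7×28 − 13×15
  = −13×155 + 72×28
  = 72×803 − 373×155
  = −373×958 + 445×803
  = 445×1761 − 818×958
  = −818×2719 + 1263×1761
So 1761⁻¹ ≡ 1263 (mod 2719).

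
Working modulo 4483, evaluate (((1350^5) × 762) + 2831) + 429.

(1350)^5 ≡ 3948 (mod 4483)
3948 × 762 = 3008376 ≡ 283 (mod 4483)
283 + 2831 = 3114
3114 + 429 = 3543

3543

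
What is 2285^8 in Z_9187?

2285^1 ≡ 2285 (mod 9187)
2285^2 ≡ 2285^2 = 5221225 ≡ 3009 (mod 9187)
2285^4 ≡ 3009^2 = 9054081 ≡ 4886 (mod 9187)
2285^8 ≡ 4886^2 = 23872996 ≡ 5170 (mod 9187)
So 2285^8 ≡ 5170 (mod 9187).

5170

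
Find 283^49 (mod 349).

Using repeated squaring:
283^1 ≡ 283 (mod 349)
283^2 ≡ 283^2 = 80089 ≡ 168 (mod 349)
283^4 ≡ 168^2 = 28224 ≡ 304 (mod 349)
283^8 ≡ 304^2 = 92416 ≡ 280 (mod 349)
283^16 ≡ 280^2 = 78400 ≡ 224 (mod 349)
283^32 ≡ 224^2 = 50176 ≡ 269 (mod 349)
283^49 = 283^32 × 283^16 × 283^1 ≡ 269 × 224 × 283 (mod 349).
Accumulate the product:
269 × 224 = 60256 ≡ 228
228 × 283 = 64524 ≡ 308

308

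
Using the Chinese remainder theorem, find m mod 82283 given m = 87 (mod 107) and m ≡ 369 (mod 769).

14211

107⁻¹ mod 769: 107×115 ≡ 1 (mod 769), so 107⁻¹ ≡ 115.
m = 87 + 107×((369 − 87)×115 mod 769) = 87 + 107×132 = 14211.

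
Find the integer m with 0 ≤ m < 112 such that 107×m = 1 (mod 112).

112 = 1×107 + 5
107 = 21×5 + 2
5 = 2×2 + 1
2 = 2×1 + 0
gcd(107, 112) = 1, so the inverse exists.
Back-substitute for 1:
1 = 1×5 − 2×2
  = −2×107 + 43×5
  = 43×112 − 45×107
So 107⁻¹ ≡ −45 ≡ 67 (mod 112).

67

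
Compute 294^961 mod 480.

Using repeated squaring:
961 in binary is 1111000001, i.e. 961 = 512 + 256 + 128 + 64 + 1.
294^1 ≡ 294 (mod 480)
294^2 ≡ 294^2 = 86436 ≡ 36 (mod 480)
294^4 ≡ 36^2 = 1296 ≡ 336 (mod 480)
294^8 ≡ 336^2 = 112896 ≡ 96 (mod 480)
294^16 ≡ 96^2 = 9216 ≡ 96 (mod 480)
294^32 ≡ 96^2 = 9216 ≡ 96 (mod 480)
294^64 ≡ 96^2 = 9216 ≡ 96 (mod 480)
294^128 ≡ 96^2 = 9216 ≡ 96 (mod 480)
294^256 ≡ 96^2 = 9216 ≡ 96 (mod 480)
294^512 ≡ 96^2 = 9216 ≡ 96 (mod 480)
294^961 = 294^512 * 294^256 * 294^128 * 294^64 * 294^1 ≡ 96 * 96 * 96 * 96 * 294 (mod 480).
Accumulate the product:
96 * 96 = 9216 ≡ 96
96 * 96 = 9216 ≡ 96
96 * 96 = 9216 ≡ 96
96 * 294 = 28224 ≡ 384

384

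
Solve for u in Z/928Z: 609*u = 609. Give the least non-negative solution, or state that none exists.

1

gcd(609, 928) = 29, and 29 | 609, so solutions exist.
Divide through by 29: 21*u ≡ 21 mod 32.
21⁻¹ ≡ 29 (mod 32).
u ≡ 29*21 ≡ 1 (mod 32).
The smallest non-negative solution is u = 1.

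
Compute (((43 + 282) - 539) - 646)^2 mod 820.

43 + 282 = 325
325 - 539 = -214 ≡ 606 (mod 820)
606 - 646 = -40 ≡ 780 (mod 820)
(780)^2 ≡ 780 (mod 820)

780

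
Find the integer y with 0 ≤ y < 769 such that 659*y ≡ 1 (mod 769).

762

By the extended Euclidean algorithm:
769 = 1*659 + 110
659 = 5*110 + 109
110 = 1*109 + 1
109 = 109*1 + 0
gcd(659, 769) = 1, so the inverse exists.
Bézout: 1 = 6*769 − 7*659.
So 659⁻¹ ≡ −7 ≡ 762 (mod 769).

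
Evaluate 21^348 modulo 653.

348 in binary is 101011100, i.e. 348 = 256 + 64 + 16 + 8 + 4.
21^1 ≡ 21 (mod 653)
21^2 ≡ 21^2 = 441 (mod 653)
21^4 ≡ 441^2 = 194481 ≡ 540 (mod 653)
21^8 ≡ 540^2 = 291600 ≡ 362 (mod 653)
21^16 ≡ 362^2 = 131044 ≡ 444 (mod 653)
21^32 ≡ 444^2 = 197136 ≡ 583 (mod 653)
21^64 ≡ 583^2 = 339889 ≡ 329 (mod 653)
21^128 ≡ 329^2 = 108241 ≡ 496 (mod 653)
21^256 ≡ 496^2 = 246016 ≡ 488 (mod 653)
21^348 = 21^256 * 21^64 * 21^16 * 21^8 * 21^4 ≡ 488 * 329 * 444 * 362 * 540 (mod 653).
Accumulate the product:
488 * 329 = 160552 ≡ 567
567 * 444 = 251748 ≡ 343
343 * 362 = 124166 ≡ 96
96 * 540 = 51840 ≡ 253

253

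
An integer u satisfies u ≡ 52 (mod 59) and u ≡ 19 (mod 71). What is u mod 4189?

3356

59⁻¹ mod 71: 59·65 ≡ 1 (mod 71), so 59⁻¹ ≡ 65.
u = 52 + 59·((19 − 52)·65 mod 71) = 52 + 59·56 = 3356.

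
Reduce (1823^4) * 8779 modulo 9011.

7827

(1823)^4 ≡ 1248 (mod 9011)
1248 * 8779 = 10956192 ≡ 7827 (mod 9011)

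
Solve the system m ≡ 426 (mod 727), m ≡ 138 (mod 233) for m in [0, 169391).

17147

727⁻¹ mod 233: 727*25 ≡ 1 (mod 233), so 727⁻¹ ≡ 25.
m = 426 + 727*((138 − 426)*25 mod 233) = 426 + 727*23 = 17147.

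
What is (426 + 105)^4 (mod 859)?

426 + 105 = 531
(531)^4 ≡ 731 (mod 859)

731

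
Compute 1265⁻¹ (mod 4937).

281

By the extended Euclidean algorithm:
4937 = 3*1265 + 1142
1265 = 1*1142 + 123
1142 = 9*123 + 35
123 = 3*35 + 18
35 = 1*18 + 17
18 = 1*17 + 1
17 = 17*1 + 0
gcd(1265, 4937) = 1, so the inverse exists.
Bézout: 1 = −72*4937 + 281*1265.
So 1265⁻¹ ≡ 281 (mod 4937).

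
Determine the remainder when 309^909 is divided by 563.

By square-and-multiply:
909 in binary is 1110001101, i.e. 909 = 512 + 256 + 128 + 8 + 4 + 1.
309^1 ≡ 309 (mod 563)
309^2 ≡ 309^2 = 95481 ≡ 334 (mod 563)
309^4 ≡ 334^2 = 111556 ≡ 82 (mod 563)
309^8 ≡ 82^2 = 6724 ≡ 531 (mod 563)
309^16 ≡ 531^2 = 281961 ≡ 461 (mod 563)
309^32 ≡ 461^2 = 212521 ≡ 270 (mod 563)
309^64 ≡ 270^2 = 72900 ≡ 273 (mod 563)
309^128 ≡ 273^2 = 74529 ≡ 213 (mod 563)
309^256 ≡ 213^2 = 45369 ≡ 329 (mod 563)
309^512 ≡ 329^2 = 108241 ≡ 145 (mod 563)
309^909 = 309^512 * 309^256 * 309^128 * 309^8 * 309^4 * 309^1 ≡ 145 * 329 * 213 * 531 * 82 * 309 (mod 563).
Accumulate the product:
145 * 329 = 47705 ≡ 413
413 * 213 = 87969 ≡ 141
141 * 531 = 74871 ≡ 555
555 * 82 = 45510 ≡ 470
470 * 309 = 145230 ≡ 539

539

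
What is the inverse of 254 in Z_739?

By the extended Euclidean algorithm:
739 = 2*254 + 231
254 = 1*231 + 23
231 = 10*23 + 1
23 = 23*1 + 0
gcd(254, 739) = 1, so the inverse exists.
Back-substitute for 1:
1 = 1*231 − 10*23
  = −10*254 + 11*231
  = 11*739 − 32*254
So 254⁻¹ ≡ −32 ≡ 707 (mod 739).

707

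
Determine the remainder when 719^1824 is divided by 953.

1824 in binary is 11100100000, i.e. 1824 = 1024 + 512 + 256 + 32.
719^1 ≡ 719 (mod 953)
719^2 ≡ 719^2 = 516961 ≡ 435 (mod 953)
719^4 ≡ 435^2 = 189225 ≡ 531 (mod 953)
719^8 ≡ 531^2 = 281961 ≡ 826 (mod 953)
719^16 ≡ 826^2 = 682276 ≡ 881 (mod 953)
719^32 ≡ 881^2 = 776161 ≡ 419 (mod 953)
719^64 ≡ 419^2 = 175561 ≡ 209 (mod 953)
719^128 ≡ 209^2 = 43681 ≡ 796 (mod 953)
719^256 ≡ 796^2 = 633616 ≡ 824 (mod 953)
719^512 ≡ 824^2 = 678976 ≡ 440 (mod 953)
719^1024 ≡ 440^2 = 193600 ≡ 141 (mod 953)
719^1824 = 719^1024 × 719^512 × 719^256 × 719^32 ≡ 141 × 440 × 824 × 419 (mod 953).
Accumulate the product:
141 × 440 = 62040 ≡ 95
95 × 824 = 78280 ≡ 134
134 × 419 = 56146 ≡ 872

872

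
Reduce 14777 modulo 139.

43

14777 = 106×139 + 43, so 14777 ≡ 43 (mod 139).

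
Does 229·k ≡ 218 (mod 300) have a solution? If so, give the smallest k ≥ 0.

gcd(229, 300) = 1, so a unique solution mod 300 exists.
229⁻¹ ≡ 169 (mod 300).
k ≡ 169·218 ≡ 242 (mod 300).

242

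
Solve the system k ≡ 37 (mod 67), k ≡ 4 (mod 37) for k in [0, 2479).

707

67⁻¹ mod 37: 67*21 ≡ 1 (mod 37), so 67⁻¹ ≡ 21.
k = 37 + 67*((4 − 37)*21 mod 37) = 37 + 67*10 = 707.
Check: 707 mod 67 = 37, 707 mod 37 = 4. ✓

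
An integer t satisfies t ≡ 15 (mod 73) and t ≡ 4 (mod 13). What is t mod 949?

745

73⁻¹ mod 13: 73×5 ≡ 1 (mod 13), so 73⁻¹ ≡ 5.
t = 15 + 73×((4 − 15)×5 mod 13) = 15 + 73×10 = 745.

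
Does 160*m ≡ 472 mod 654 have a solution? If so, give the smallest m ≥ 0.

gcd(160, 654) = 2, and 2 | 472, so solutions exist.
Divide through by 2: 80*m ≡ 236 mod 327.
80⁻¹ ≡ 233 (mod 327).
m ≡ 233*236 ≡ 52 (mod 327).
The smallest non-negative solution is m = 52.

52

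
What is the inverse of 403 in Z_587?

520

Apply the Euclidean algorithm and back-substitute:
587 = 1*403 + 184
403 = 2*184 + 35
184 = 5*35 + 9
35 = 3*9 + 8
9 = 1*8 + 1
8 = 8*1 + 0
gcd(403, 587) = 1, so the inverse exists.
Back-substitute for 1:
1 = 1*9 − 1*8
  = −1*35 + 4*9
  = 4*184 − 21*35
  = −21*403 + 46*184
  = 46*587 − 67*403
So 403⁻¹ ≡ −67 ≡ 520 (mod 587).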